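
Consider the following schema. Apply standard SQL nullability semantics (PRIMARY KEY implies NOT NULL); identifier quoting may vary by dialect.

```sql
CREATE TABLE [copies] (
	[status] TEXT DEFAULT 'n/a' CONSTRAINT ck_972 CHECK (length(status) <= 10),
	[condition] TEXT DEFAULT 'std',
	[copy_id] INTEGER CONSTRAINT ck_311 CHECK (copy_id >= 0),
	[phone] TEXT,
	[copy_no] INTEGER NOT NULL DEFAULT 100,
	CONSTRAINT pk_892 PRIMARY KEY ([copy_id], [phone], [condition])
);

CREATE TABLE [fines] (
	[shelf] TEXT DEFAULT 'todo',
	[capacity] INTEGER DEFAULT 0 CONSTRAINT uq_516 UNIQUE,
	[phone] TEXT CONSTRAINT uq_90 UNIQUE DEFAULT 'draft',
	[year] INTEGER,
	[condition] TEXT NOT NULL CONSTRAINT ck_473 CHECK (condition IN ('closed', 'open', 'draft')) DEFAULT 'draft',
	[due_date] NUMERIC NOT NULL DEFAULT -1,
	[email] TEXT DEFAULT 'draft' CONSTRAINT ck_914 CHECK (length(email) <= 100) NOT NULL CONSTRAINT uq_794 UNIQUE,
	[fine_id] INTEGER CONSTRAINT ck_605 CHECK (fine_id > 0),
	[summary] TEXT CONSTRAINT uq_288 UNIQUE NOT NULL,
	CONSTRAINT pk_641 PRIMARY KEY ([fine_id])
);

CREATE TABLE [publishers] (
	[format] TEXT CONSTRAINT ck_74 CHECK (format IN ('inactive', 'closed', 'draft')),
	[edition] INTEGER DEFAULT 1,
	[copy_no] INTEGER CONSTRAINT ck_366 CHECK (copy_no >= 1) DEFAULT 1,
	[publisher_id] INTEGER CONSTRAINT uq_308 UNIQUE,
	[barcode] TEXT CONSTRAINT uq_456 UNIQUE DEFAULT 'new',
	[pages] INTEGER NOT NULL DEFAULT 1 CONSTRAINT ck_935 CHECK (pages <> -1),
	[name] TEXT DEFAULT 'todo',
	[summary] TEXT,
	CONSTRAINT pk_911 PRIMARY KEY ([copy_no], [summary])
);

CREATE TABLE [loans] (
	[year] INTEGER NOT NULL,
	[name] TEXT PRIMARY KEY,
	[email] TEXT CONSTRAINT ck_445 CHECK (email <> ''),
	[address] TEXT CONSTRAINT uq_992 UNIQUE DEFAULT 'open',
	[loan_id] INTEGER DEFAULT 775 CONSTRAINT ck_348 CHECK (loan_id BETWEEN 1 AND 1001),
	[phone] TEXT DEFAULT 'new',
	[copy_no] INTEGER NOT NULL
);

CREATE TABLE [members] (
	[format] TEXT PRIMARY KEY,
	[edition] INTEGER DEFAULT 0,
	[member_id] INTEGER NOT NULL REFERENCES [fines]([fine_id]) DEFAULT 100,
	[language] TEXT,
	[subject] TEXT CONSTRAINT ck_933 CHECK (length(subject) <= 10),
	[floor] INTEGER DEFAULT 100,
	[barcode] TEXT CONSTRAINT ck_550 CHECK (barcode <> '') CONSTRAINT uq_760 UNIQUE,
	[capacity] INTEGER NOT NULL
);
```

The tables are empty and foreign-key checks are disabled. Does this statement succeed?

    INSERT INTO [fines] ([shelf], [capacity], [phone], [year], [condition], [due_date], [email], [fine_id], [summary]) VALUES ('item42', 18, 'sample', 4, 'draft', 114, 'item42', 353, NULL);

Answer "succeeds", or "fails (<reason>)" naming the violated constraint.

fails (NOT NULL on summary)

summary is explicitly set to NULL, but summary is declared NOT NULL.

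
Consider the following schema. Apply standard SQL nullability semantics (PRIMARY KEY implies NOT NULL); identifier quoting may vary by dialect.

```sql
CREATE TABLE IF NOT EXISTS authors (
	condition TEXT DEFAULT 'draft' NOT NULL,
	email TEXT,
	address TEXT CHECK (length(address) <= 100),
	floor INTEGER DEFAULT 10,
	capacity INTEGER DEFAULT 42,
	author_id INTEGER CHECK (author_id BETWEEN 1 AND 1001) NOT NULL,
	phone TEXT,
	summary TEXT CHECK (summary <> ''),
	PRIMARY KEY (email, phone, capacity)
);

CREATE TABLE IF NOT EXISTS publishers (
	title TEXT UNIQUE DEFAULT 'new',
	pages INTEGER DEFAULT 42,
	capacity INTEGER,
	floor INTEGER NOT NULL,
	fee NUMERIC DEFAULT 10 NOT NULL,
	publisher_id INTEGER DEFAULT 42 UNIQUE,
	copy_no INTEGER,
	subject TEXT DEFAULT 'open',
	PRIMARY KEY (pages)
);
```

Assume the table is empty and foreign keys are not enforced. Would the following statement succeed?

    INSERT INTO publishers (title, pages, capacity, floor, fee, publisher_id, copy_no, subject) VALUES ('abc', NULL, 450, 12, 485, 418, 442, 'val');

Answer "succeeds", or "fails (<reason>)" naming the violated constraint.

pages is explicitly set to NULL, but pages is part of the PRIMARY KEY (implied NOT NULL).

fails (NOT NULL on pages)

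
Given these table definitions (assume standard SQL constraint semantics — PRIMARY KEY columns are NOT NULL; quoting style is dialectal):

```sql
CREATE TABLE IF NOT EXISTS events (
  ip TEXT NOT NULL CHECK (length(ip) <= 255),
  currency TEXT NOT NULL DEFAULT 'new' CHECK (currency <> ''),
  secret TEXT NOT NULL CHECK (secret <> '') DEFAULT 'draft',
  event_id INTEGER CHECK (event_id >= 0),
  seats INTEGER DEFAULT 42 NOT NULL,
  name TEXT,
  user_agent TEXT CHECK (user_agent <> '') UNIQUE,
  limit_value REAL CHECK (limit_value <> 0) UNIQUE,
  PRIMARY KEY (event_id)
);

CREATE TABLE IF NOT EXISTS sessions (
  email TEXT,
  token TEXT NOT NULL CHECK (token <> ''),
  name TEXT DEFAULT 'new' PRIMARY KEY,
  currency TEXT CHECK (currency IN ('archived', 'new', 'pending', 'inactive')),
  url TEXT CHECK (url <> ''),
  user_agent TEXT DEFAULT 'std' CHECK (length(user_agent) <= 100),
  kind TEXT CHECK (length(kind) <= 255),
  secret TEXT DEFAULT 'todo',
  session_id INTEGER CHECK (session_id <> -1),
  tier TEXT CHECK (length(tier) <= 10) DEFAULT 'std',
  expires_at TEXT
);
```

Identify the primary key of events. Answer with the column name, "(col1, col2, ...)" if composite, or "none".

event_id is declared PRIMARY KEY as a table-level PRIMARY KEY clause.

event_id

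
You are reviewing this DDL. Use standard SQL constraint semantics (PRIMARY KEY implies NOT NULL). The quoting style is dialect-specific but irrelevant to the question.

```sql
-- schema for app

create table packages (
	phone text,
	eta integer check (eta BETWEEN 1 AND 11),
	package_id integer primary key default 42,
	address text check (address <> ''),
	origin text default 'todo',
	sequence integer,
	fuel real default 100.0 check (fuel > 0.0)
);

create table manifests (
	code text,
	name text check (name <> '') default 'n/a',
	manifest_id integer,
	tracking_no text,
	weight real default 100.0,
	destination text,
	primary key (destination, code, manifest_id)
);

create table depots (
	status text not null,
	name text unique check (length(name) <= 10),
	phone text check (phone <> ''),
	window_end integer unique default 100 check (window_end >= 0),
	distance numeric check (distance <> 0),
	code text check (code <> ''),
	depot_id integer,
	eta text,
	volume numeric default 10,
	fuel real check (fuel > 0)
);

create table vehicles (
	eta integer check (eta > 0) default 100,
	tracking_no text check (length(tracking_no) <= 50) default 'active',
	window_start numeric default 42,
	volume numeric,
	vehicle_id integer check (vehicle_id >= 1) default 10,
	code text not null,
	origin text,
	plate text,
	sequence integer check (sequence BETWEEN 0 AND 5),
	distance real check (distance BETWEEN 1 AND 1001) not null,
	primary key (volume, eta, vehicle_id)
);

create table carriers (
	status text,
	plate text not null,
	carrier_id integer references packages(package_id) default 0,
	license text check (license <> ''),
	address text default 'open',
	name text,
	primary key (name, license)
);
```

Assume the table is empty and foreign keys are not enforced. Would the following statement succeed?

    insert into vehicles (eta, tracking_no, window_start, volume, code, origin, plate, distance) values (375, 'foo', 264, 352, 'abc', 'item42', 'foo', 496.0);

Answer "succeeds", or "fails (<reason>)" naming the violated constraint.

NOT NULL columns: code is supplied; distance is supplied; eta is supplied; vehicle_id defaults to 10; volume is supplied.
CHECK constraints: 375 satisfies (eta > 0); 'foo' satisfies (length(tracking_no) <= 50); 496.0 satisfies (distance BETWEEN 1 AND 1001).
No constraint is violated.

succeeds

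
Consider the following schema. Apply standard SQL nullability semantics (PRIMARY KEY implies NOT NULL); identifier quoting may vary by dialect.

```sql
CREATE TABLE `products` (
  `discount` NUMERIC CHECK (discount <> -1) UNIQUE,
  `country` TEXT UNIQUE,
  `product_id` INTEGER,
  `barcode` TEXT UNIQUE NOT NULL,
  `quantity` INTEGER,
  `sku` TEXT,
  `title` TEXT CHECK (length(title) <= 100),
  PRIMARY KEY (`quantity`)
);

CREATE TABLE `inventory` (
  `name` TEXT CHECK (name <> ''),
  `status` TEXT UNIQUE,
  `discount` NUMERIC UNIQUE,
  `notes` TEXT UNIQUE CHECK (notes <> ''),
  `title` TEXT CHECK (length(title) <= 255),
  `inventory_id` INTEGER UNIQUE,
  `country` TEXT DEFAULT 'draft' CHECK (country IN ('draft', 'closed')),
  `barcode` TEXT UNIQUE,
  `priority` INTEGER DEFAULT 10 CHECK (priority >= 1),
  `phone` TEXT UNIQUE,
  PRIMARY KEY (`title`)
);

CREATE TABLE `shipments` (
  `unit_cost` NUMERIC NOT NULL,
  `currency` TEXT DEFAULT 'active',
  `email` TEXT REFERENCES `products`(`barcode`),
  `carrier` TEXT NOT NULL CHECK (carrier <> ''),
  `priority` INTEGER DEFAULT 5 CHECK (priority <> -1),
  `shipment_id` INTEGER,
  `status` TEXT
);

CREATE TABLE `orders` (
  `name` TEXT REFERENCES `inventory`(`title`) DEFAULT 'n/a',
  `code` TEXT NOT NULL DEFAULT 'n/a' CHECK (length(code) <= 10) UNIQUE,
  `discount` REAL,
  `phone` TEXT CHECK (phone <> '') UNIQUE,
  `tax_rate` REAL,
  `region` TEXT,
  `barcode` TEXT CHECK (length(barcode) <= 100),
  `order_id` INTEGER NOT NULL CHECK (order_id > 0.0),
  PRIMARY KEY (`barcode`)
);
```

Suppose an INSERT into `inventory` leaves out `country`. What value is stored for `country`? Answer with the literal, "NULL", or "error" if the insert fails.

country has an explicit DEFAULT 'draft'.
When the column is omitted from an INSERT, that default is used.

'draft'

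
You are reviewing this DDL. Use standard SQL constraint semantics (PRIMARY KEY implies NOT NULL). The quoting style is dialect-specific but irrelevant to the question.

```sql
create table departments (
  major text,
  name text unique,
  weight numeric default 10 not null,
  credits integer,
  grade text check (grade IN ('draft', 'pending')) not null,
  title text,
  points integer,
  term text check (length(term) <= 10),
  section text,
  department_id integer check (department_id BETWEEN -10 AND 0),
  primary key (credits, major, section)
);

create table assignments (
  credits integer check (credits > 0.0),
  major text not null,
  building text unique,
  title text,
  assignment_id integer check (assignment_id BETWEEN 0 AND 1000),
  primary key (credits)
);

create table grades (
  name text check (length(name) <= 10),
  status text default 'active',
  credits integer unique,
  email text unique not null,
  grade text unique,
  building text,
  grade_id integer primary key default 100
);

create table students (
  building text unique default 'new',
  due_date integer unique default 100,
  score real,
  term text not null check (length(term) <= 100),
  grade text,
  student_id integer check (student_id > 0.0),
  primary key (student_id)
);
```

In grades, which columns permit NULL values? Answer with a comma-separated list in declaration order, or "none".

- name: CHECK does not forbid NULL (a CHECK constraint passes when its expression is NULL) → nullable.
- status: DEFAULT only fills an omitted column; an explicit NULL is still allowed → nullable.
- credits: UNIQUE does not imply NOT NULL → nullable.
- email: declared NOT NULL → not nullable.
- grade: UNIQUE does not imply NOT NULL → nullable.
- building: no NOT NULL constraint applies → nullable.
- grade_id: part of the PRIMARY KEY, which implies NOT NULL → not nullable.

name, status, credits, grade, building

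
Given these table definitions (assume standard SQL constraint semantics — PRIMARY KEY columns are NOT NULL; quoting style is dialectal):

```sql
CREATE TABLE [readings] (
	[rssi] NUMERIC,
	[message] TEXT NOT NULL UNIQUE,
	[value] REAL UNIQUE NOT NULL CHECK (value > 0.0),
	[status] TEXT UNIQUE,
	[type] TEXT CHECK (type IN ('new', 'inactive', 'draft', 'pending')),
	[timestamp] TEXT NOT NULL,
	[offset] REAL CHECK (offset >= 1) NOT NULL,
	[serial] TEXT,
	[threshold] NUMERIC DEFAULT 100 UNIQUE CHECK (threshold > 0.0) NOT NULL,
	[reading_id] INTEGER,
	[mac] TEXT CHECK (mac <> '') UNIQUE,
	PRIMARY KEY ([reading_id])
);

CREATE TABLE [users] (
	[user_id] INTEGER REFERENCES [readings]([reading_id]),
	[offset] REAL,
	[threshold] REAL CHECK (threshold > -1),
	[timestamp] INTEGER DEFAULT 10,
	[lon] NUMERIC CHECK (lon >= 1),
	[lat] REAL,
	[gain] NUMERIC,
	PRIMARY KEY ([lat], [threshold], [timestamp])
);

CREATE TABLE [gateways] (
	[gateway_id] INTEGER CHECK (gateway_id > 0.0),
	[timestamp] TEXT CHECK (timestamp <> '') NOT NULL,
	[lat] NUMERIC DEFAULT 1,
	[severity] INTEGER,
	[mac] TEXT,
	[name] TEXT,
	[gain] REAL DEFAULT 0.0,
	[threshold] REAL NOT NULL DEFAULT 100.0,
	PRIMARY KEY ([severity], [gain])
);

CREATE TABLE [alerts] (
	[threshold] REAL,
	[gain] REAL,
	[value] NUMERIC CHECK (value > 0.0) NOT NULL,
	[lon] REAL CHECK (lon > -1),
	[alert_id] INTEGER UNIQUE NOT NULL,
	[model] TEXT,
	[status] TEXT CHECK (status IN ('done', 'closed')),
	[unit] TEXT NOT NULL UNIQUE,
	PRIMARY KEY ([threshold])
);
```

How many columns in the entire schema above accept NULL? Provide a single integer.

17

readings: 5 nullable (rssi, status, type, serial, mac — PK (reading_id) and explicit NOT NULL columns excluded).
users: 4 nullable (user_id, offset, lon, gain — PK (lat, threshold, timestamp) and explicit NOT NULL columns excluded).
gateways: 4 nullable (gateway_id, lat, mac, name — PK (severity, gain) and explicit NOT NULL columns excluded).
alerts: 4 nullable (gain, lon, model, status — PK (threshold) and explicit NOT NULL columns excluded).
Total: 5 + 4 + 4 + 4 = 17.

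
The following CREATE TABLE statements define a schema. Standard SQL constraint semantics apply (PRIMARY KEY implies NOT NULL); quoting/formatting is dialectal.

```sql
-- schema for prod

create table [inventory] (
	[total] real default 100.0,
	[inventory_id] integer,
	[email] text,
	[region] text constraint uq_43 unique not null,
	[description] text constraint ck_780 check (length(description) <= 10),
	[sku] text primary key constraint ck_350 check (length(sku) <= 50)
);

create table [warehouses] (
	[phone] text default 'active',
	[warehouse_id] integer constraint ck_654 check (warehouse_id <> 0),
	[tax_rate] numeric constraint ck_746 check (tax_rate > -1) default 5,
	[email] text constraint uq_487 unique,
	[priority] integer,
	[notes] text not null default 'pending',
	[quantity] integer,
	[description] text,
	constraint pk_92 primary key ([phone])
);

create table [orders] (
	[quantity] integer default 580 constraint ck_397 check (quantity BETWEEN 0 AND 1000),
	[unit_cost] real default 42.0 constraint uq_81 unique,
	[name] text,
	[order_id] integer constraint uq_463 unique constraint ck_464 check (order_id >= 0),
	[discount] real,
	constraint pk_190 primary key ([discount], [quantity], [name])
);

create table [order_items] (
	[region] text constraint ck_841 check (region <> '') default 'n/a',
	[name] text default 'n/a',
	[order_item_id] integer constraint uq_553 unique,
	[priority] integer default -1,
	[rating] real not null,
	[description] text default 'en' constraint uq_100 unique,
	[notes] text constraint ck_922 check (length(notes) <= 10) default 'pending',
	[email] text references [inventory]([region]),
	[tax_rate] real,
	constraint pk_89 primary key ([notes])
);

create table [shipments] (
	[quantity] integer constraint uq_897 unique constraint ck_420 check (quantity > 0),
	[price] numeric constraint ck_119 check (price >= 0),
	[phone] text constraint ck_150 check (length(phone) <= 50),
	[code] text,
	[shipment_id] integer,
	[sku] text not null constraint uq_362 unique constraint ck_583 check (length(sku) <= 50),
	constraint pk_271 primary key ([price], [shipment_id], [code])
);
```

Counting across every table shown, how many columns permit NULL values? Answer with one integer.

21

inventory: 4 nullable (total, inventory_id, email, description — PK (sku) and explicit NOT NULL columns excluded).
warehouses: 6 nullable (warehouse_id, tax_rate, email, priority, quantity, description — PK (phone) and explicit NOT NULL columns excluded).
orders: 2 nullable (unit_cost, order_id — PK (discount, quantity, name) and explicit NOT NULL columns excluded).
order_items: 7 nullable (region, name, order_item_id, priority, description, email, tax_rate — PK (notes) and explicit NOT NULL columns excluded).
shipments: 2 nullable (quantity, phone — PK (price, shipment_id, code) and explicit NOT NULL columns excluded).
Total: 4 + 6 + 2 + 7 + 2 = 21.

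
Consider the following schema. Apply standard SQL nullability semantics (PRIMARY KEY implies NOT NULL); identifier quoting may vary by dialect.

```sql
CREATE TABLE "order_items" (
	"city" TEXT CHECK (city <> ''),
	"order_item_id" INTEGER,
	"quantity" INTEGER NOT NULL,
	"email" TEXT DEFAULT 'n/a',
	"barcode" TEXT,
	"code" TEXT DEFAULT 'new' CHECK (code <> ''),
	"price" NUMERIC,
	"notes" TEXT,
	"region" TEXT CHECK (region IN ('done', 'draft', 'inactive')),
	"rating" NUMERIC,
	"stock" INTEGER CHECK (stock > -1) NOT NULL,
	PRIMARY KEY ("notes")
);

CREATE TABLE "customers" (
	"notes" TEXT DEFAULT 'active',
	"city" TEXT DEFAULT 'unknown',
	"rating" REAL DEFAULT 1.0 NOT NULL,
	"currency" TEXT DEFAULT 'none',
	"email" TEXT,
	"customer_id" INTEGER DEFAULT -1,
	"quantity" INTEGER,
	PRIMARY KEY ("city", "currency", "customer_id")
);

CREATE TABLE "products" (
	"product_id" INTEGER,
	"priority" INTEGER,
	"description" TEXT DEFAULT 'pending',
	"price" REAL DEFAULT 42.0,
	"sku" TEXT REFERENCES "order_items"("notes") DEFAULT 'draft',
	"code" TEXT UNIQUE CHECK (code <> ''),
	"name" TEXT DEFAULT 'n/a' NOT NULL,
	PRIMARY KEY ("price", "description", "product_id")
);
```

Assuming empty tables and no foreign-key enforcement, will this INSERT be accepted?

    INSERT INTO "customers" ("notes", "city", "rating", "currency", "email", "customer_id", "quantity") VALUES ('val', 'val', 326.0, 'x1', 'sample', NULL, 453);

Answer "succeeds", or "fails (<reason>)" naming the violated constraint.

customer_id is explicitly set to NULL, but customer_id is part of the PRIMARY KEY (implied NOT NULL).

fails (NOT NULL on customer_id)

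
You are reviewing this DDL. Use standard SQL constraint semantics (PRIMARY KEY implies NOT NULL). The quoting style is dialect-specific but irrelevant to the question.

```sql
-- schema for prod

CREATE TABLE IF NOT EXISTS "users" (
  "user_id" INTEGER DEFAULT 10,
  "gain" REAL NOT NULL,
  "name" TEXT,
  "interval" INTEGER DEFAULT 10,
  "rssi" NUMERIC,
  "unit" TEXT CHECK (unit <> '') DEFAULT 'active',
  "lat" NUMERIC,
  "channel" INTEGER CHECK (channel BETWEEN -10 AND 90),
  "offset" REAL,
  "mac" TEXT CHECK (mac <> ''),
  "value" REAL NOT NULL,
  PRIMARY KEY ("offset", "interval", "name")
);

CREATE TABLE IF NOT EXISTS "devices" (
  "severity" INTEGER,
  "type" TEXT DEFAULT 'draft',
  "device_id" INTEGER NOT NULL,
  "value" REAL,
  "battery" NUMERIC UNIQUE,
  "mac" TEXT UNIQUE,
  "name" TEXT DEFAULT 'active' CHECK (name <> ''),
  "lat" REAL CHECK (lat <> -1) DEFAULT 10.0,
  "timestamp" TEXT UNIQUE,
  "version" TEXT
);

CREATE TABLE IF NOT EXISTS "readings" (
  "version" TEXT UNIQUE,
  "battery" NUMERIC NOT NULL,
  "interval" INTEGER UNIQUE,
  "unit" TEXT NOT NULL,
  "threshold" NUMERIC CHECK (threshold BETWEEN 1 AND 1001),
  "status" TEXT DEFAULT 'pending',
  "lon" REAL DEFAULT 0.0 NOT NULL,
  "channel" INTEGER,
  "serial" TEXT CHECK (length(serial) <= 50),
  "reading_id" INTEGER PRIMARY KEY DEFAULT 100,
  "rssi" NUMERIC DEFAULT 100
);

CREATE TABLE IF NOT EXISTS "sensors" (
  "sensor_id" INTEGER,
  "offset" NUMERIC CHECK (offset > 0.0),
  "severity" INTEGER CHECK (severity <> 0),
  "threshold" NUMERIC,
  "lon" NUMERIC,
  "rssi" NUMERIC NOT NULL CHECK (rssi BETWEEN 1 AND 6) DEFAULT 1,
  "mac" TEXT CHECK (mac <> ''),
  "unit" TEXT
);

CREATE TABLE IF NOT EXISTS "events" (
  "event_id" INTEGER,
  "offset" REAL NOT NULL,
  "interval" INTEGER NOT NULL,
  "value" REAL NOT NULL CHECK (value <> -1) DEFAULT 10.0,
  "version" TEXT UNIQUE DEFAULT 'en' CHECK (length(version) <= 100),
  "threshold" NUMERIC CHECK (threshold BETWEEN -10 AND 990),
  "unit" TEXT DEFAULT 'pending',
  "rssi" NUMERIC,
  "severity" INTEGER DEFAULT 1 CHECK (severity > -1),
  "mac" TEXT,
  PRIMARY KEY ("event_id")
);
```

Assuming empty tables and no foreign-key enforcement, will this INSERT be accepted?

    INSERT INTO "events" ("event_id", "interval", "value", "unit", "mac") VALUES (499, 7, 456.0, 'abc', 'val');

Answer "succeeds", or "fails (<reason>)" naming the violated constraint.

offset is omitted from the column list and has no DEFAULT, so it would receive NULL.
But offset is declared NOT NULL.

fails (NOT NULL on offset)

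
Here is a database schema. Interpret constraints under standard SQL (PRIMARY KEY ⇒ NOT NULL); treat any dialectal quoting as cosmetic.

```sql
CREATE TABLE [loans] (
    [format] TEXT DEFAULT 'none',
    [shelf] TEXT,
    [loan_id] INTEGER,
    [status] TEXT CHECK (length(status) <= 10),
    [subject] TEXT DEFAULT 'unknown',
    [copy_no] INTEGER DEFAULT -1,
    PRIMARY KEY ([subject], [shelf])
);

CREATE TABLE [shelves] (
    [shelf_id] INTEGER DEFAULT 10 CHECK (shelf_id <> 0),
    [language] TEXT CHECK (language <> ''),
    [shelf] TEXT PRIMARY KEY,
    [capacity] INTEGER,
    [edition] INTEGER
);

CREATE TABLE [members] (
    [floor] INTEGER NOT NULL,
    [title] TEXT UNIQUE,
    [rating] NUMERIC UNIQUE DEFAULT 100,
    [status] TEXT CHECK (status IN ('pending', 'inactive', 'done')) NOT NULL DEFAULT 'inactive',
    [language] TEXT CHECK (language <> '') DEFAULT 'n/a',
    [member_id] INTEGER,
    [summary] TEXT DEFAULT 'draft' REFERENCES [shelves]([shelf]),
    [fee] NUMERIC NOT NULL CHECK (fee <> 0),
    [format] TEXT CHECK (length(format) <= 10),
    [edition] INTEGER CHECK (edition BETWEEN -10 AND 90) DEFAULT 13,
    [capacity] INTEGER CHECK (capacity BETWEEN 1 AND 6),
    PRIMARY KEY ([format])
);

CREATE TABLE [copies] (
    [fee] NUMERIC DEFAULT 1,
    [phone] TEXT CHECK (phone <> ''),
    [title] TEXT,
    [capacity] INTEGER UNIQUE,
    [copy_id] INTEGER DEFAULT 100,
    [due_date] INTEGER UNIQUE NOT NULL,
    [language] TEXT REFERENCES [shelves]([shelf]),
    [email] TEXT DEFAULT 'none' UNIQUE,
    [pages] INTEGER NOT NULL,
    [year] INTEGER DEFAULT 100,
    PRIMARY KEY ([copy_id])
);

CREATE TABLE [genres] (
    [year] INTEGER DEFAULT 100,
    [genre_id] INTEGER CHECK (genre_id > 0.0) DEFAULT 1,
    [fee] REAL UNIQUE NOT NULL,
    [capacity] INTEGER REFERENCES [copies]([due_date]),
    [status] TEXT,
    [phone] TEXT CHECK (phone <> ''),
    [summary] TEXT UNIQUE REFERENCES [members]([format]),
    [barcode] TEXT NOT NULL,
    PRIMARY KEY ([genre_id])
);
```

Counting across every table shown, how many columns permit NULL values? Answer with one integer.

loans: 4 nullable (format, loan_id, status, copy_no — PK (subject, shelf) and explicit NOT NULL columns excluded).
shelves: 4 nullable (shelf_id, language, capacity, edition — PK (shelf) and explicit NOT NULL columns excluded).
members: 7 nullable (title, rating, language, member_id, summary, edition, capacity — PK (format) and explicit NOT NULL columns excluded).
copies: 7 nullable (fee, phone, title, capacity, language, email, year — PK (copy_id) and explicit NOT NULL columns excluded).
genres: 5 nullable (year, capacity, status, phone, summary — PK (genre_id) and explicit NOT NULL columns excluded).
Total: 4 + 4 + 7 + 7 + 5 = 27.

27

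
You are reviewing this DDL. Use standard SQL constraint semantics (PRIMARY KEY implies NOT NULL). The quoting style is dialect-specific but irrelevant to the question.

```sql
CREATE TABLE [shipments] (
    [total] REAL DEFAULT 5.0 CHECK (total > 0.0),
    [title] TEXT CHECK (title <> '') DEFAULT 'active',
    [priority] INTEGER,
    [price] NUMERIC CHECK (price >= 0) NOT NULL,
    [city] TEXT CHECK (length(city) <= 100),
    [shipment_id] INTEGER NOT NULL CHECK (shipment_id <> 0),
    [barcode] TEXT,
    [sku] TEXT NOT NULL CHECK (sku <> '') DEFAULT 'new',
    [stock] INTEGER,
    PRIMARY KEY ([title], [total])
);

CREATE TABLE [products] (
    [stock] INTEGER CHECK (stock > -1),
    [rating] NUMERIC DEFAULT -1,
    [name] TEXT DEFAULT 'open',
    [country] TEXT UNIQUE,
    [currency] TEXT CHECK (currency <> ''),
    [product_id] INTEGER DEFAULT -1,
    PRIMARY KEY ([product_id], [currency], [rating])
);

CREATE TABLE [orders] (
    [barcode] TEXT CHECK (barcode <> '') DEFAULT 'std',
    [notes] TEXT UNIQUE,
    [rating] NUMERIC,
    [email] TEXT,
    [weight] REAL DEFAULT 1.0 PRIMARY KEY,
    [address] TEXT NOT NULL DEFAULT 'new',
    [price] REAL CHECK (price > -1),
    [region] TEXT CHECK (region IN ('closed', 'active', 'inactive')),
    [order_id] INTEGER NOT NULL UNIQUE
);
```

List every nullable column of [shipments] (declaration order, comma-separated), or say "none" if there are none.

- total: part of the PRIMARY KEY, which implies NOT NULL → not nullable.
- title: part of the PRIMARY KEY, which implies NOT NULL → not nullable.
- priority: no NOT NULL constraint applies → nullable.
- price: declared NOT NULL → not nullable.
- city: CHECK does not forbid NULL (a CHECK constraint passes when its expression is NULL) → nullable.
- shipment_id: declared NOT NULL → not nullable.
- barcode: no NOT NULL constraint applies → nullable.
- sku: declared NOT NULL → not nullable.
- stock: no NOT NULL constraint applies → nullable.

priority, city, barcode, stock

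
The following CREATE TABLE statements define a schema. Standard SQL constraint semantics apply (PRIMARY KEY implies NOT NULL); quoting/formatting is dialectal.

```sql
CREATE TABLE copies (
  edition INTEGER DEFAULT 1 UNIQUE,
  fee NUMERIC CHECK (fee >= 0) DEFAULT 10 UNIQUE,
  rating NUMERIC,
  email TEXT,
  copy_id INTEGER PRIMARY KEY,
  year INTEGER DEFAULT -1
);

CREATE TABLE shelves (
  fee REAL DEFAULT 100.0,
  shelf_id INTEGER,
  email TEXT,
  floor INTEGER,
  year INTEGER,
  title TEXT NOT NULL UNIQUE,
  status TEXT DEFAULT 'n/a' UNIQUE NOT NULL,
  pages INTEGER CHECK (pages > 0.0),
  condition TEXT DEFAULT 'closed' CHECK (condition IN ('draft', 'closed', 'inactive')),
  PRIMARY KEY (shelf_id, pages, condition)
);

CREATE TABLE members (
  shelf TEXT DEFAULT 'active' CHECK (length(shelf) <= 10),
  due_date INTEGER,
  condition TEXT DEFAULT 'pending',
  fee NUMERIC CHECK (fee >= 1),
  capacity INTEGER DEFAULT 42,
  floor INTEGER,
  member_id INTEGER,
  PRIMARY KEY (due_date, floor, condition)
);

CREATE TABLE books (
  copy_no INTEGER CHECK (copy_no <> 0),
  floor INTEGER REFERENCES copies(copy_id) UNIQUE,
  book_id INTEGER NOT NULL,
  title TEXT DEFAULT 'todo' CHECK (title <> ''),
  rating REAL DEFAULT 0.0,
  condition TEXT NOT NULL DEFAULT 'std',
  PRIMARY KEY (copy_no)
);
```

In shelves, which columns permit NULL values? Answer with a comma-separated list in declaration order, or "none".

fee, email, floor, year

- fee: DEFAULT only fills an omitted column; an explicit NULL is still allowed → nullable.
- shelf_id: part of the PRIMARY KEY, which implies NOT NULL → not nullable.
- email: no NOT NULL constraint applies → nullable.
- floor: no NOT NULL constraint applies → nullable.
- year: no NOT NULL constraint applies → nullable.
- title: declared NOT NULL → not nullable.
- status: declared NOT NULL → not nullable.
- pages: part of the PRIMARY KEY, which implies NOT NULL → not nullable.
- condition: part of the PRIMARY KEY, which implies NOT NULL → not nullable.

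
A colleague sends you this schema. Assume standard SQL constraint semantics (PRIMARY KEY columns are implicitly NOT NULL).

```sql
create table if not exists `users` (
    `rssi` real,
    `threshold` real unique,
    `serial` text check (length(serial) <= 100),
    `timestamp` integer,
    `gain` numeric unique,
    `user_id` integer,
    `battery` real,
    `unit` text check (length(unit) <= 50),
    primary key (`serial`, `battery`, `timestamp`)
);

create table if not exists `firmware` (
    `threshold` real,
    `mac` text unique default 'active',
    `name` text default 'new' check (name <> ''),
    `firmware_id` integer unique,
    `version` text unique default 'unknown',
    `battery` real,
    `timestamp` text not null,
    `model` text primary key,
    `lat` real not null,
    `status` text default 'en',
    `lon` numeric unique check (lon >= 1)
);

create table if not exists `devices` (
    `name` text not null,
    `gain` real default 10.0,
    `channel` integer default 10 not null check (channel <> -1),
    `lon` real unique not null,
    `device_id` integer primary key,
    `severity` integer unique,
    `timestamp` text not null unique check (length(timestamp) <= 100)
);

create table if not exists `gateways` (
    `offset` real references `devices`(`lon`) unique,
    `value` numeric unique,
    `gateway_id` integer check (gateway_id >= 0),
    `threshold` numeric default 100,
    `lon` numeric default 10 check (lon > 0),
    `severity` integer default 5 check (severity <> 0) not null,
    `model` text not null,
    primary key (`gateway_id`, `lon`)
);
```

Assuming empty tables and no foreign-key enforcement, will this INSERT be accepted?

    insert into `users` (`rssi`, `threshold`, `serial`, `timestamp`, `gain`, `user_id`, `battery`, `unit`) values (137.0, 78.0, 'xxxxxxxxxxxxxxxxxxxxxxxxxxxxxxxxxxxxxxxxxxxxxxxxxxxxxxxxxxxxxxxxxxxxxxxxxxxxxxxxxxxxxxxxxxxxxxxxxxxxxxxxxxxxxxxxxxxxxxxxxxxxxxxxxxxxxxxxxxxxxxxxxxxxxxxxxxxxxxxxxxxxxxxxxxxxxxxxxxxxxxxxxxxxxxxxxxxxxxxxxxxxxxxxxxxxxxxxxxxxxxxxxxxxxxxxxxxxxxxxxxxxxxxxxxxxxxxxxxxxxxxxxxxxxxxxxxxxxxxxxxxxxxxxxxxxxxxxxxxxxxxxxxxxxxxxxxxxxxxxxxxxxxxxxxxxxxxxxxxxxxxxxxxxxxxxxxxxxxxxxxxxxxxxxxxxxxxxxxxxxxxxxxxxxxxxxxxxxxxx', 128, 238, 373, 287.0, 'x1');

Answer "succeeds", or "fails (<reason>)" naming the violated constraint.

fails (CHECK on serial)

The value 'xxxxxxxxxxxxxxxxxxxxxxxxxxxxxxxxxxxxxxxxxxxxxxxxxxxxxxxxxxxxxxxxxxxxxxxxxxxxxxxxxxxxxxxxxxxxxxxxxxxxxxxxxxxxxxxxxxxxxxxxxxxxxxxxxxxxxxxxxxxxxxxxxxxxxxxxxxxxxxxxxxxxxxxxxxxxxxxxxxxxxxxxxxxxxxxxxxxxxxxxxxxxxxxxxxxxxxxxxxxxxxxxxxxxxxxxxxxxxxxxxxxxxxxxxxxxxxxxxxxxxxxxxxxxxxxxxxxxxxxxxxxxxxxxxxxxxxxxxxxxxxxxxxxxxxxxxxxxxxxxxxxxxxxxxxxxxxxxxxxxxxxxxxxxxxxxxxxxxxxxxxxxxxxxxxxxxxxxxxxxxxxxxxxxxxxxxxxxxxxx' for serial violates CHECK (length(serial) <= 100).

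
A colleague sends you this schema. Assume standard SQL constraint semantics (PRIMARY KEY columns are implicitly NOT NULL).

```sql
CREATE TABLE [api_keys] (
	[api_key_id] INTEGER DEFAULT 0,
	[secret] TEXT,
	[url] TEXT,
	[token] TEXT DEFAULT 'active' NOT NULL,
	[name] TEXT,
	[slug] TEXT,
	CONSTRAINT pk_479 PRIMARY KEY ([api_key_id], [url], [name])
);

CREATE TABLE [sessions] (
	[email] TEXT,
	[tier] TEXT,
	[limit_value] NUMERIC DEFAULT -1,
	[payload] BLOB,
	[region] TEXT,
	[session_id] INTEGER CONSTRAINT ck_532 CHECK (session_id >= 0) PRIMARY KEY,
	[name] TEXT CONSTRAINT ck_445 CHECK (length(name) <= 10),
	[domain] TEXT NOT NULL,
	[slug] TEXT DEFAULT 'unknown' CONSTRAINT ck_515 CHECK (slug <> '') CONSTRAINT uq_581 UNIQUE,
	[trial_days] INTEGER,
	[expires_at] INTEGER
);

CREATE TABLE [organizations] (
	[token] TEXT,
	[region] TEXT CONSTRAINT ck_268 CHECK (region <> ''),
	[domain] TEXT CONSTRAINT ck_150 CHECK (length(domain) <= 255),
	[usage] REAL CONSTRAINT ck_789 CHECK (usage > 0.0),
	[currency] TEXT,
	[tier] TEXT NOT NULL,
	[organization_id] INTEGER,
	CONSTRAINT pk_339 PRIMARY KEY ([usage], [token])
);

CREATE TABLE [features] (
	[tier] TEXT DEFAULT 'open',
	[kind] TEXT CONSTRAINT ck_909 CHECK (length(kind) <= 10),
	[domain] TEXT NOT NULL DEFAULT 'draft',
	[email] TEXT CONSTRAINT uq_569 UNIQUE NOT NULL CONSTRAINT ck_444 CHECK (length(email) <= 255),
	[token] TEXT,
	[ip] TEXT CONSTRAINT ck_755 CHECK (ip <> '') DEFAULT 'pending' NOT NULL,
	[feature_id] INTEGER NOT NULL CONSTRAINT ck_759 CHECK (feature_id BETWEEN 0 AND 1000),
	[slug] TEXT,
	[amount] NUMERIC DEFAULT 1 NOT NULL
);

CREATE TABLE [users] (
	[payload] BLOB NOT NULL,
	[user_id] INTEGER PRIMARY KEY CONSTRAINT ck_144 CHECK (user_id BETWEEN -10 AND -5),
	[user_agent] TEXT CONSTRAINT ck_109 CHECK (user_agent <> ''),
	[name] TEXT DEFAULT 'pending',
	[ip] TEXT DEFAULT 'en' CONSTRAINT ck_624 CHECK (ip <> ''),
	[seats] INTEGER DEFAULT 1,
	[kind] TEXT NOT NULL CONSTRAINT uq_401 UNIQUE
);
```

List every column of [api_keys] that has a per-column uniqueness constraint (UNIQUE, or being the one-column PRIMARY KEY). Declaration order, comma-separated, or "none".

none

- api_key_id: part of a composite PRIMARY KEY — only the tuple is unique, not this column on its own.
- secret: no UNIQUE or single-column PK constraint.
- url: part of a composite PRIMARY KEY — only the tuple is unique, not this column on its own.
- token: no UNIQUE or single-column PK constraint.
- name: part of a composite PRIMARY KEY — only the tuple is unique, not this column on its own.
- slug: no UNIQUE or single-column PK constraint.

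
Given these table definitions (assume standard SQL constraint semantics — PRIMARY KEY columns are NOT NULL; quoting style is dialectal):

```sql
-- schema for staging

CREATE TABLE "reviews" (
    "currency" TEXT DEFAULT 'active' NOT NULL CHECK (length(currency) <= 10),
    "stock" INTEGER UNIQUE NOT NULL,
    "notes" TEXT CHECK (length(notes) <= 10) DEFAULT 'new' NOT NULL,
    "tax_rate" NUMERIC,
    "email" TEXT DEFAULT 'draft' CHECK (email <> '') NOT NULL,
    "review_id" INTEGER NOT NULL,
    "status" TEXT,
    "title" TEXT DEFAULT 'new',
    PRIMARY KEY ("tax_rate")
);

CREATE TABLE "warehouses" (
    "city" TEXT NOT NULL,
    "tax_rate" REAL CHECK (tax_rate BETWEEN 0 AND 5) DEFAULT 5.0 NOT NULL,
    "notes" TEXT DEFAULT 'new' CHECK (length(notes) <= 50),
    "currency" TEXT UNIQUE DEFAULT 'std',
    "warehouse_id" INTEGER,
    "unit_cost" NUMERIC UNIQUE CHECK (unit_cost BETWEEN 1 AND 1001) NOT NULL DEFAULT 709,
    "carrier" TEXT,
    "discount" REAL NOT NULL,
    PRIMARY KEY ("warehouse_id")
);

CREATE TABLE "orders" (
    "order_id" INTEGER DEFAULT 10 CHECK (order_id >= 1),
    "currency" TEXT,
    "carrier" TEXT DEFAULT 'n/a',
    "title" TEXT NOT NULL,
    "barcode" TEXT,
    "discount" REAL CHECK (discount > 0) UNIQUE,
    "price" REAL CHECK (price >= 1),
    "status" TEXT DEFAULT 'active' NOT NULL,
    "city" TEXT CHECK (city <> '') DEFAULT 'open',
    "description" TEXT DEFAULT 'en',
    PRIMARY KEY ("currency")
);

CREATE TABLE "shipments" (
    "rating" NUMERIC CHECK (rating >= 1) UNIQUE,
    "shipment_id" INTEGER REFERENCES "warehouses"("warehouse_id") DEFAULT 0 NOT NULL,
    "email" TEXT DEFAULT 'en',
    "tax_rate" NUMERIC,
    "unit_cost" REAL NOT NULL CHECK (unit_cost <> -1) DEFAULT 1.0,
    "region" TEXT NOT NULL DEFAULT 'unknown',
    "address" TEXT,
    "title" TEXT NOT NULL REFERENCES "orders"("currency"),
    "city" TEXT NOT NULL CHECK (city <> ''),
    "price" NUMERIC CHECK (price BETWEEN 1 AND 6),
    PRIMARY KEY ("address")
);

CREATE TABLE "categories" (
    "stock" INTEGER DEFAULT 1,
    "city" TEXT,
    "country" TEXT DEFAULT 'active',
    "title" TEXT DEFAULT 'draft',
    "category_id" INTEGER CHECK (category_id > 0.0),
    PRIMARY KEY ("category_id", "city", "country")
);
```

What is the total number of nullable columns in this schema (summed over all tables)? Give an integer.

reviews: 2 nullable (status, title — PK (tax_rate) and explicit NOT NULL columns excluded).
warehouses: 3 nullable (notes, currency, carrier — PK (warehouse_id) and explicit NOT NULL columns excluded).
orders: 7 nullable (order_id, carrier, barcode, discount, price, city, description — PK (currency) and explicit NOT NULL columns excluded).
shipments: 4 nullable (rating, email, tax_rate, price — PK (address) and explicit NOT NULL columns excluded).
categories: 2 nullable (stock, title — PK (category_id, city, country) and explicit NOT NULL columns excluded).
Total: 2 + 3 + 7 + 4 + 2 = 18.

18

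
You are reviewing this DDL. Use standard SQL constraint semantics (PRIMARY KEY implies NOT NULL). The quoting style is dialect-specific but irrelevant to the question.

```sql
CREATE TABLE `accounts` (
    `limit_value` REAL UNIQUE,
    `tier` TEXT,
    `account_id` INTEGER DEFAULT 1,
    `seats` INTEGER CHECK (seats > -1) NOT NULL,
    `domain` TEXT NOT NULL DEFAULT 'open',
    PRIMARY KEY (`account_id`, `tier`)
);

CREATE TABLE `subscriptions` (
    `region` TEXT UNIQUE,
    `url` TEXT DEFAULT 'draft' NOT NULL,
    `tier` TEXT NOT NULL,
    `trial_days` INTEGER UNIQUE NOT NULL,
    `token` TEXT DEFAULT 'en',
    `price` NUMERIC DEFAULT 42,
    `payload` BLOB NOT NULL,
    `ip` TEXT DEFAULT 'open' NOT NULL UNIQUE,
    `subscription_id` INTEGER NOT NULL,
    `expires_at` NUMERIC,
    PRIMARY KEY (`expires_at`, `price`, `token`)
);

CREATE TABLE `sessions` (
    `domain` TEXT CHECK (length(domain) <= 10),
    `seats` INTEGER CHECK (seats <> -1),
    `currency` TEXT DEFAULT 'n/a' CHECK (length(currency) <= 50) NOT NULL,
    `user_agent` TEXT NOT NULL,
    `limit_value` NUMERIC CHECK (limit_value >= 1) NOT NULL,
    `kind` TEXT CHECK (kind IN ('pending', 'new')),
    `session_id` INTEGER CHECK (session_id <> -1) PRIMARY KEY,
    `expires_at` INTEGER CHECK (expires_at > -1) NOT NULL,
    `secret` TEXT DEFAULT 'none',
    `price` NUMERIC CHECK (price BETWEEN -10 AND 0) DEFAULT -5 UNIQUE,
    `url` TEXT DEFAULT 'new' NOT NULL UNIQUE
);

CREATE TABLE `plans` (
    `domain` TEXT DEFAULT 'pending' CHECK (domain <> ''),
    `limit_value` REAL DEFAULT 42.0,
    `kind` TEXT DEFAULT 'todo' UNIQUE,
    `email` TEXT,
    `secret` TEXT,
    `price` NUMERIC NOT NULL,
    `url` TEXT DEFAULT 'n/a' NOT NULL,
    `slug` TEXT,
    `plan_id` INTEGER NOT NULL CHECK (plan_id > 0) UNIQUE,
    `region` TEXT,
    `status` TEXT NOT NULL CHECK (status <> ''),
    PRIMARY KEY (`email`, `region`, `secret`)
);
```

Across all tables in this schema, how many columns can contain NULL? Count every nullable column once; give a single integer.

11

accounts: 1 nullable (limit_value — PK (account_id, tier) and explicit NOT NULL columns excluded).
subscriptions: 1 nullable (region — PK (expires_at, price, token) and explicit NOT NULL columns excluded).
sessions: 5 nullable (domain, seats, kind, secret, price — PK (session_id) and explicit NOT NULL columns excluded).
plans: 4 nullable (domain, limit_value, kind, slug — PK (email, region, secret) and explicit NOT NULL columns excluded).
Total: 1 + 1 + 5 + 4 = 11.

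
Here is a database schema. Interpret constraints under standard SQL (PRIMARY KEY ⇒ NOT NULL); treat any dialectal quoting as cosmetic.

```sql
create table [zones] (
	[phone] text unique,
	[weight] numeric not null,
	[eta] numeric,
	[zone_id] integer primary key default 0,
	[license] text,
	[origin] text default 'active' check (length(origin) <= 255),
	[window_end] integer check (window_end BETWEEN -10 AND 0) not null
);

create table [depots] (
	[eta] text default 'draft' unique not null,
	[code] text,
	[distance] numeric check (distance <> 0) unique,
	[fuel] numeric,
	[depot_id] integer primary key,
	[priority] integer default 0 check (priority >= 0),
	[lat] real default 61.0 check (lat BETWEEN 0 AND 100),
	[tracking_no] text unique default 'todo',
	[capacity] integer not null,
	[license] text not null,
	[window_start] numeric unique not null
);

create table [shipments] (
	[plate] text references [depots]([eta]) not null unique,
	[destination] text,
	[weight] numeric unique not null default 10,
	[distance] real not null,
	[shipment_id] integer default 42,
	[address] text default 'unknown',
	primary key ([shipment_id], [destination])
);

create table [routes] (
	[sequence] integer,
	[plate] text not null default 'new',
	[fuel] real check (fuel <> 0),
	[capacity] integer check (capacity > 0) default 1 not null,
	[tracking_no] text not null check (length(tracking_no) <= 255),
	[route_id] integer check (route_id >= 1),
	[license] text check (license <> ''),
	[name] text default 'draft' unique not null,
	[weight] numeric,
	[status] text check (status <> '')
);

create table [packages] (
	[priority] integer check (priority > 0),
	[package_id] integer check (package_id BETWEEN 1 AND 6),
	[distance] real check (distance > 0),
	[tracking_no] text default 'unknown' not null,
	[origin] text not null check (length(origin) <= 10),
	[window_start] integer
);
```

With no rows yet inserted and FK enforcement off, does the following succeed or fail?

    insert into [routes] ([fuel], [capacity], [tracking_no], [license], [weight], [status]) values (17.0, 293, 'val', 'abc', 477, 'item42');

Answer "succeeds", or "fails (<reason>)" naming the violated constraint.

NOT NULL columns: capacity is supplied; name defaults to 'draft'; plate defaults to 'new'; tracking_no is supplied.
CHECK constraints: 17.0 satisfies (fuel <> 0); 293 satisfies (capacity > 0); 'val' satisfies (length(tracking_no) <= 255); 'abc' satisfies (license <> ''); 'item42' satisfies (status <> '').
No constraint is violated.

succeeds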